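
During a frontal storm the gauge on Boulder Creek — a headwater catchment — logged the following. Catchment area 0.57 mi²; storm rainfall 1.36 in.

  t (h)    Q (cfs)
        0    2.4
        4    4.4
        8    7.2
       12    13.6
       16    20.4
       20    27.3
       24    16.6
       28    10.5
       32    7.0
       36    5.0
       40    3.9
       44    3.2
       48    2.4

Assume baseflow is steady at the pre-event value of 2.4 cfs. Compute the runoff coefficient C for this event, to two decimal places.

C ≈ 0.74

ΣQ_DR = 92.70 cfs; V = ΣQ_DR·Δt = 1.335 × 10^6 ft³.
Runoff depth d = V / A = 1.008 in.
C = d / P = 1.008 / 1.36 = 0.74.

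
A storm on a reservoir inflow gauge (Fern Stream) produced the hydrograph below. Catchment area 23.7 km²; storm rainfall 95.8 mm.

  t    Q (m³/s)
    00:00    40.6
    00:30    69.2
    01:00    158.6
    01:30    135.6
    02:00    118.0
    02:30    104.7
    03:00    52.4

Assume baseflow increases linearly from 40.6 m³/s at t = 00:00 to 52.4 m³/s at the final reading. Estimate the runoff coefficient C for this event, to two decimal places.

C ≈ 0.28

ΣQ_DR = 353.6 m³/s; V = ΣQ_DR·Δt = 6.365 × 10^5 m³.
Runoff depth d = V / A = 26.86 mm.
C = d / P = 26.86 / 95.8 = 0.28.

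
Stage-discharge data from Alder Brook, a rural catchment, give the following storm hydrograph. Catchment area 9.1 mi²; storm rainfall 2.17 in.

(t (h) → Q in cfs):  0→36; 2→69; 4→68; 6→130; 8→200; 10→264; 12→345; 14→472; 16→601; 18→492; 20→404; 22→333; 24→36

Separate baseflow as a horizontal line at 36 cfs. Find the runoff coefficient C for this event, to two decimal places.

C ≈ 0.47

ΣQ_DR = 2982 cfs; V = ΣQ_DR·Δt = 2.147 × 10^7 ft³.
Runoff depth d = V / A = 1.016 in.
C = d / P = 1.016 / 2.17 = 0.47.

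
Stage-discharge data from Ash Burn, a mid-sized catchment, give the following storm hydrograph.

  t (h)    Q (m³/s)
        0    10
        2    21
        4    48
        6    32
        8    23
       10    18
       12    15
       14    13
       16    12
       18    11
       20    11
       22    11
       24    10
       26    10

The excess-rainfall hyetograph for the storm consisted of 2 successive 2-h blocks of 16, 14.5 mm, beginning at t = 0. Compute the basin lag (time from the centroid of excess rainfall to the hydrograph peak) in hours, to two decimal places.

t_L ≈ 2.05 h

Centroid of excess rainfall: t_c = Σ P_i·t̄_i / ΣP_i = 1.9508 h (block centres at 1, 3 h).
Hydrograph peak occurs at t = 4 h, so basin lag t_L = 4 − 1.9508 = 2.05 h.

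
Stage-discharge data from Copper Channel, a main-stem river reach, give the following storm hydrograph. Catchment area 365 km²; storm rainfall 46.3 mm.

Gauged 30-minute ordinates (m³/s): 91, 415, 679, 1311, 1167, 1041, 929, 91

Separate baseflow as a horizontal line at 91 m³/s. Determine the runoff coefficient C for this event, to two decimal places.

C ≈ 0.53

ΣQ_DR = 4996 m³/s; V = ΣQ_DR·Δt = 8.993 × 10^6 m³.
Runoff depth d = V / A = 24.64 mm.
C = d / P = 24.64 / 46.3 = 0.53.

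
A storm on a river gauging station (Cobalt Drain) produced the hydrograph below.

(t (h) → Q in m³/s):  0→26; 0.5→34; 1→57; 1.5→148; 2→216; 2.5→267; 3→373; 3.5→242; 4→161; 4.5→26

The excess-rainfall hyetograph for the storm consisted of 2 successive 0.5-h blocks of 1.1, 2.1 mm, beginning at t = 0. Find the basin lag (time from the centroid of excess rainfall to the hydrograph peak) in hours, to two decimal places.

t_L ≈ 2.42 h

Centroid of excess rainfall: t_c = Σ P_i·t̄_i / ΣP_i = 0.5781 h (block centres at 0.25, 0.75 h).
Hydrograph peak occurs at t = 3 h, so basin lag t_L = 3 − 0.5781 = 2.42 h.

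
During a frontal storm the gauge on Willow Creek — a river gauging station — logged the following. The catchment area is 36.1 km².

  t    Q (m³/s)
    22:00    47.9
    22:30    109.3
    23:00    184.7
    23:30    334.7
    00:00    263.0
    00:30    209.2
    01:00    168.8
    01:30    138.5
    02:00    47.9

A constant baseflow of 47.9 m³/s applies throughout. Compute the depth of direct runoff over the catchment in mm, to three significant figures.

Direct runoff: 0.0, 61.4, 136.8, 286.8, 215.1, 161.3, 120.9, 90.6, 0.0 m³/s; ΣQ_DR = 1073 m³/s.
V = ΣQ_DR · Δt = 1073 × 1800 s = 1.931 × 10^6 m³.
Over A = 36.1 km², depth = V / A = 53.5 mm.

d ≈ 53.5 mm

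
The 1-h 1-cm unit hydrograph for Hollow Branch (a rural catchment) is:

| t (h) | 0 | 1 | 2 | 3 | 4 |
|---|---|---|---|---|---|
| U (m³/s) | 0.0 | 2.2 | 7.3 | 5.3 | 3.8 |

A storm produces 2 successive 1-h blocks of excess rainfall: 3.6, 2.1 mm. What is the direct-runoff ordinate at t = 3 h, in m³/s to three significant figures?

Q ≈ 3.44 m³/s

By discrete convolution, Q_j = Σ (P_i / 10 mm) · U_{j−i}.
At t = 3 h (j=3): Q = (3.6/10)·5.3 + (2.1/10)·7.3 = 3.44 m³/s.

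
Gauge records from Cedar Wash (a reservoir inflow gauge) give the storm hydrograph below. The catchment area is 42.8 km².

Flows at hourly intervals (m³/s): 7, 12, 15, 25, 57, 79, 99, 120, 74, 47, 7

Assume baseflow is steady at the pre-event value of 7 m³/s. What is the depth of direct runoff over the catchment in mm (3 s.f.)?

d ≈ 39.1 mm

Direct runoff: 0.0, 5.0, 8.0, 18.0, 50.0, 72.0, 92.0, 113.0, 67.0, 40.0, 0.0 m³/s; ΣQ_DR = 465.0 m³/s.
V = ΣQ_DR · Δt = 465.0 × 3600 s = 1.674 × 10^6 m³.
Over A = 42.8 km², depth = V / A = 39.1 mm.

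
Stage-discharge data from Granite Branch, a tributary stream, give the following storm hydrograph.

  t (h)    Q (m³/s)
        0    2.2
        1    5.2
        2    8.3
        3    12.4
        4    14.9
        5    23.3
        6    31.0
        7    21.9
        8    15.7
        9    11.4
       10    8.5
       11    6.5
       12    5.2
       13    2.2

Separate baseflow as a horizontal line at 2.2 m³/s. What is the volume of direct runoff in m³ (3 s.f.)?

V ≈ 4.96 × 10^5 m³

Direct-runoff ordinates (Q − Q_b): 0.0, 3.0, 6.1, 10.2, 12.7, 21.1, 28.8, 19.7, 13.5, 9.2, 6.3, 4.3, 3.0, 0.0 m³/s.
ΣQ_DR = 137.9 m³/s.
With Δt = 1 h = 3600 s, V = ΣQ_DR · Δt = 137.9 × 3600 = 4.96 × 10^5 m³.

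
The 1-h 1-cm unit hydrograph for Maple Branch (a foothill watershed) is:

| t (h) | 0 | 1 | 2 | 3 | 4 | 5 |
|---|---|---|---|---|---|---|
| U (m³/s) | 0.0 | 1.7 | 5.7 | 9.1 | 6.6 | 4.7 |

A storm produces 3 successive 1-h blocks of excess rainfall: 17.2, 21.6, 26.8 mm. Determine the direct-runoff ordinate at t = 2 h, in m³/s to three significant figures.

Q ≈ 13.5 m³/s

By discrete convolution, Q_j = Σ (P_i / 10 mm) · U_{j−i}.
At t = 2 h (j=2): Q = (17.2/10)·5.7 + (21.6/10)·1.7 + (26.8/10)·0.0 = 13.5 m³/s.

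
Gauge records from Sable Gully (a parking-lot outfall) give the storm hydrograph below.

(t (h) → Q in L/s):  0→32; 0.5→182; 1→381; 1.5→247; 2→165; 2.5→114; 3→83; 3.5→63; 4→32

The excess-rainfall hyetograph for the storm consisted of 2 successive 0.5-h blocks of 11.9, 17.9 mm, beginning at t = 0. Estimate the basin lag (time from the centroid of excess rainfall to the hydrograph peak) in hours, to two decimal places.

Centroid of excess rainfall: t_c = Σ P_i·t̄_i / ΣP_i = 0.5503 h (block centres at 0.25, 0.75 h).
Hydrograph peak occurs at t = 1 h, so basin lag t_L = 1 − 0.5503 = 0.45 h.

t_L ≈ 0.45 h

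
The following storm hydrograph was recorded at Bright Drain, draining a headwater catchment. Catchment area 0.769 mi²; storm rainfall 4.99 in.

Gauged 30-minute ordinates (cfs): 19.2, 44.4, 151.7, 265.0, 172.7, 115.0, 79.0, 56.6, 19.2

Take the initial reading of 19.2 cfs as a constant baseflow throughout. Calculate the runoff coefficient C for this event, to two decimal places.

ΣQ_DR = 750.0 cfs; V = ΣQ_DR·Δt = 1.350 × 10^6 ft³.
Runoff depth d = V / A = 0.7556 in.
C = d / P = 0.7556 / 4.99 = 0.15.

C ≈ 0.15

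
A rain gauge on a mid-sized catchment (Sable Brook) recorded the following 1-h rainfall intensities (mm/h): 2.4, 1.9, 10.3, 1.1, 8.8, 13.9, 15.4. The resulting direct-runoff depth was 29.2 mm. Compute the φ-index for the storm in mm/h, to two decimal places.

Only the 4 blocks with intensity above φ contribute runoff: 10.3, 8.8, 13.9, 15.4 mm/h.
Σ(I−φ)·Δt = d  ⇒  (10.3+8.8+13.9+15.4 − 4φ)·1 = 29.2
φ = (48.40 − 29.2/1) / 4 = 4.80 mm/h.

φ ≈ 4.80 mm/h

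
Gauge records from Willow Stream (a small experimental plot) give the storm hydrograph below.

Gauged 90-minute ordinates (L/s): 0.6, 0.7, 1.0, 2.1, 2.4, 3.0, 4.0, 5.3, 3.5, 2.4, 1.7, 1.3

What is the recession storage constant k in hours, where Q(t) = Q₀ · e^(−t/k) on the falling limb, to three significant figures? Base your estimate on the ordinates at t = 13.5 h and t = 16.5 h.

k ≈ 4.89 h

On the falling limb, Q drops from 2.4 to 1.3 L/s between t = 13.5 h and t = 16.5 h (Δt = 3 h).
k = −Δt / ln(Q₂/Q₁) = −3 / ln(1.3/2.4) = 4.89 h.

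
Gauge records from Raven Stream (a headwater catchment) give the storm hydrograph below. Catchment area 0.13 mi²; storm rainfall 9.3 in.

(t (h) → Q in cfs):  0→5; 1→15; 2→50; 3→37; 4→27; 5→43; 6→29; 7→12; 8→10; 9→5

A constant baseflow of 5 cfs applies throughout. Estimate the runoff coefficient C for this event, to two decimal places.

ΣQ_DR = 183.0 cfs; V = ΣQ_DR·Δt = 6.588 × 10^5 ft³.
Runoff depth d = V / A = 2.181 in.
C = d / P = 2.181 / 9.3 = 0.23.

C ≈ 0.23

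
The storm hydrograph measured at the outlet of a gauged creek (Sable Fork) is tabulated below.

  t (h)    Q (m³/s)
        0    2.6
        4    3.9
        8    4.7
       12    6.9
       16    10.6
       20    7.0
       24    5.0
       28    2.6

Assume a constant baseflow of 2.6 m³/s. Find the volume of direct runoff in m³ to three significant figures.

V ≈ 3.24 × 10^5 m³

Direct-runoff ordinates (Q − Q_b): 0.0, 1.3, 2.1, 4.3, 8.0, 4.4, 2.4, 0.0 m³/s.
ΣQ_DR = 22.50 m³/s.
With Δt = 4 h = 14400 s, V = ΣQ_DR · Δt = 22.50 × 14400 = 3.24 × 10^5 m³.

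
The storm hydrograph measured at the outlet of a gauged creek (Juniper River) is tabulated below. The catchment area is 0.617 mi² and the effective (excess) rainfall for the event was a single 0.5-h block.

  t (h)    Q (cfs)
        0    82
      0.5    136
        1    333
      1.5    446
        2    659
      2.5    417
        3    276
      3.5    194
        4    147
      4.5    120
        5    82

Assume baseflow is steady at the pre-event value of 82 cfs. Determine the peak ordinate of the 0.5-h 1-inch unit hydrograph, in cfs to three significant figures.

Direct runoff: 0.0, 54.0, 251.0, 364.0, 577.0, 335.0, 194.0, 112.0, 65.0, 38.0, 0.0 cfs; ΣQ_DR = 1990 cfs, peak = 577.0 cfs.
Runoff depth d = ΣQ_DR·Δt / A = 1990 × 1800 / (0.617 mi²) = 2.499 in.
The 1-inch UH is the DRH scaled by (1 in)/d, so U_p = 577.0 × 1/2.499 = 231 cfs.

U_p ≈ 231 cfs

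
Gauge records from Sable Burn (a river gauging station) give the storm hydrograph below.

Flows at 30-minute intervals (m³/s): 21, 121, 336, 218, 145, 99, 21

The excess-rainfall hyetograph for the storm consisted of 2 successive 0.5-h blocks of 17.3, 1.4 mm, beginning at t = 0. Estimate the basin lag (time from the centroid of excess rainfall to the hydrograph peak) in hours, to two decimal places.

Centroid of excess rainfall: t_c = Σ P_i·t̄_i / ΣP_i = 0.2874 h (block centres at 0.25, 0.75 h).
Hydrograph peak occurs at t = 1 h, so basin lag t_L = 1 − 0.2874 = 0.71 h.

t_L ≈ 0.71 h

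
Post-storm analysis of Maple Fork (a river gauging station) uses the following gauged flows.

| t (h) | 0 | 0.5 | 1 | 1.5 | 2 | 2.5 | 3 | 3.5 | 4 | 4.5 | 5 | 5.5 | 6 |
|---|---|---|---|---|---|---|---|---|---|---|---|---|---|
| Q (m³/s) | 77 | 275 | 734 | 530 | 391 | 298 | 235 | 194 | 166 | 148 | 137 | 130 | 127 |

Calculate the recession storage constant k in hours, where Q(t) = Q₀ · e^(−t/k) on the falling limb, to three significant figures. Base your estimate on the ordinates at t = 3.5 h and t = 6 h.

On the falling limb, Q drops from 194 to 127 m³/s between t = 3.5 h and t = 6 h (Δt = 2.5 h).
k = −Δt / ln(Q₂/Q₁) = −2.5 / ln(127/194) = 5.90 h.

k ≈ 5.90 h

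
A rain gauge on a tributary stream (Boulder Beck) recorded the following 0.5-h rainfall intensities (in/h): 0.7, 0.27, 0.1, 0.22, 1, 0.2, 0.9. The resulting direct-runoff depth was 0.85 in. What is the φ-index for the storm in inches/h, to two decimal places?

φ ≈ 0.30 in/h

Only the 3 blocks with intensity above φ contribute runoff: 0.7, 1, 0.9 in/h.
Σ(I−φ)·Δt = d  ⇒  (0.7+1+0.9 − 3φ)·0.5 = 0.85
φ = (2.600 − 0.85/0.5) / 3 = 0.30 in/h.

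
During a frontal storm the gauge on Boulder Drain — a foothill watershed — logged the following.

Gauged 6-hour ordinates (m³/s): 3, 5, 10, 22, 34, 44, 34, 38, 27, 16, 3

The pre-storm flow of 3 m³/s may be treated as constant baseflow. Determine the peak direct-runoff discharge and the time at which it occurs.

Q_p = 41.0 m³/s at t = 30 h

Subtracting baseflow gives direct-runoff ordinates: 0.0, 2.0, 7.0, 19.0, 31.0, 41.0, 31.0, 35.0, 24.0, 13.0, 0.0 m³/s.
The maximum is 41.0 m³/s, occurring at the reading for t = 30 h.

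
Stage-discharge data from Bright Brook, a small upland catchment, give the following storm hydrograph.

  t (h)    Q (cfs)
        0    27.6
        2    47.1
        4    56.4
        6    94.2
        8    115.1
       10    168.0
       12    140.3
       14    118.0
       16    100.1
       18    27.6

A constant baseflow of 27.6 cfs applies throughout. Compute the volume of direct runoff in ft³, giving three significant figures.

Direct-runoff ordinates (Q − Q_b): 0.0, 19.5, 28.8, 66.6, 87.5, 140.4, 112.7, 90.4, 72.5, 0.0 cfs.
ΣQ_DR = 618.4 cfs.
With Δt = 2 h = 7200 s, V = ΣQ_DR · Δt = 618.4 × 7200 = 4.45 × 10^6 ft³.

V ≈ 4.45 × 10^6 ft³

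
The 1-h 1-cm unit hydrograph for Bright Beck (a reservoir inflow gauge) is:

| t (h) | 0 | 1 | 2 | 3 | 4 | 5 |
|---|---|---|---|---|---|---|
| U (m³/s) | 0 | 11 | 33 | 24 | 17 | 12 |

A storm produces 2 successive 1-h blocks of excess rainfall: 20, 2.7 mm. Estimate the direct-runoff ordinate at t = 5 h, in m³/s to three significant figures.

Q ≈ 28.6 m³/s

By discrete convolution, Q_j = Σ (P_i / 10 mm) · U_{j−i}.
At t = 5 h (j=5): Q = (20/10)·12 + (2.7/10)·17 = 28.6 m³/s.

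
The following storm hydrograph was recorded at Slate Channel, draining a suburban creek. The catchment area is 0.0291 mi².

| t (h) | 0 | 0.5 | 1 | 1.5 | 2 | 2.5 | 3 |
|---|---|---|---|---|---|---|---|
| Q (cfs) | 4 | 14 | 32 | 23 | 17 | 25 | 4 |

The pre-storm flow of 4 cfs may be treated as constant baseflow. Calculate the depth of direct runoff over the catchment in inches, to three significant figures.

Direct runoff: 0.0, 10.0, 28.0, 19.0, 13.0, 21.0, 0.0 cfs; ΣQ_DR = 91.00 cfs.
V = ΣQ_DR · Δt = 91.00 × 1800 s = 1.638 × 10^5 ft³.
Over A = 0.0291 mi², depth = V / A = 2.42 in.

d ≈ 2.42 in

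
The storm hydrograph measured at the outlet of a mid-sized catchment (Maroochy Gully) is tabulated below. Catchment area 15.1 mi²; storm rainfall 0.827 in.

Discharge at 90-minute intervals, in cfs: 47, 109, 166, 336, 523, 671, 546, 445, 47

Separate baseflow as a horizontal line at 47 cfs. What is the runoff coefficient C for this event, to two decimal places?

C ≈ 0.46

ΣQ_DR = 2467 cfs; V = ΣQ_DR·Δt = 1.332 × 10^7 ft³.
Runoff depth d = V / A = 0.3798 in.
C = d / P = 0.3798 / 0.827 = 0.46.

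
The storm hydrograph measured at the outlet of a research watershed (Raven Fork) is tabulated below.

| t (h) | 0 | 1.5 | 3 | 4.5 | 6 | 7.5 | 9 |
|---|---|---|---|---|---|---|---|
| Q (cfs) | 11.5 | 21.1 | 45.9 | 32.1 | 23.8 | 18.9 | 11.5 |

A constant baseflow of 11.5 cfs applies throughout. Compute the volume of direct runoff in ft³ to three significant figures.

V ≈ 4.55 × 10^5 ft³

Direct-runoff ordinates (Q − Q_b): 0.0, 9.6, 34.4, 20.6, 12.3, 7.4, 0.0 cfs.
ΣQ_DR = 84.30 cfs.
With Δt = 1.5 h = 5400 s, V = ΣQ_DR · Δt = 84.30 × 5400 = 4.55 × 10^5 ft³.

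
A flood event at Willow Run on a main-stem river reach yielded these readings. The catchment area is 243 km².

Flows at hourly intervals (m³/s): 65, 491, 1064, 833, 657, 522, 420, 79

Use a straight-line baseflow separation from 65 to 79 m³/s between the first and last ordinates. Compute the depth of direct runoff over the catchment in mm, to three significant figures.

d ≈ 52.7 mm

Direct runoff: 0.00, 424.00, 995.00, 762.00, 584.00, 447.00, 343.00, 0.00 m³/s; ΣQ_DR = 3555 m³/s.
V = ΣQ_DR · Δt = 3555 × 3600 s = 1.280 × 10^7 m³.
Over A = 243 km², depth = V / A = 52.7 mm.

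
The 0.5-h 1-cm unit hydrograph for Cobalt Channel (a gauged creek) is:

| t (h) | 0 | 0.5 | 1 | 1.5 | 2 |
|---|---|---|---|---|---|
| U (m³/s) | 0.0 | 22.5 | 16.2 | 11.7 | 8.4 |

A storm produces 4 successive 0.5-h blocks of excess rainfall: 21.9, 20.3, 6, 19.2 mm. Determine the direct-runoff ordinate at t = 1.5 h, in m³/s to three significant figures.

By discrete convolution, Q_j = Σ (P_i / 10 mm) · U_{j−i}.
At t = 1.5 h (j=3): Q = (21.9/10)·11.7 + (20.3/10)·16.2 + (6/10)·22.5 + (19.2/10)·0.0 = 72.0 m³/s.

Q ≈ 72.0 m³/s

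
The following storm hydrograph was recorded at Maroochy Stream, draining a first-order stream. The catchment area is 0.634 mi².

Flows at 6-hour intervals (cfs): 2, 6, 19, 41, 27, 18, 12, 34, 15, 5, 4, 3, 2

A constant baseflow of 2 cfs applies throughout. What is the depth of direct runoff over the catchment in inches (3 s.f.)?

d ≈ 2.38 in

Direct runoff: 0.0, 4.0, 17.0, 39.0, 25.0, 16.0, 10.0, 32.0, 13.0, 3.0, 2.0, 1.0, 0.0 cfs; ΣQ_DR = 162.0 cfs.
V = ΣQ_DR · Δt = 162.0 × 21600 s = 3.499 × 10^6 ft³.
Over A = 0.634 mi², depth = V / A = 2.38 in.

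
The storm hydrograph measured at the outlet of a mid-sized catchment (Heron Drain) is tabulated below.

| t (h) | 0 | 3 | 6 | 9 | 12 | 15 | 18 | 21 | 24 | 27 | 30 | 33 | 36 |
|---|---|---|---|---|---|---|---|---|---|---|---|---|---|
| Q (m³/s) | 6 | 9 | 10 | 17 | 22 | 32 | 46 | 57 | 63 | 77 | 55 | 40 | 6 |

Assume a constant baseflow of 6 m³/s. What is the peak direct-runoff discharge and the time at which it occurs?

Q_p = 71.0 m³/s at t = 27 h

Subtracting baseflow gives direct-runoff ordinates: 0.0, 3.0, 4.0, 11.0, 16.0, 26.0, 40.0, 51.0, 57.0, 71.0, 49.0, 34.0, 0.0 m³/s.
The maximum is 71.0 m³/s, occurring at the reading for t = 27 h.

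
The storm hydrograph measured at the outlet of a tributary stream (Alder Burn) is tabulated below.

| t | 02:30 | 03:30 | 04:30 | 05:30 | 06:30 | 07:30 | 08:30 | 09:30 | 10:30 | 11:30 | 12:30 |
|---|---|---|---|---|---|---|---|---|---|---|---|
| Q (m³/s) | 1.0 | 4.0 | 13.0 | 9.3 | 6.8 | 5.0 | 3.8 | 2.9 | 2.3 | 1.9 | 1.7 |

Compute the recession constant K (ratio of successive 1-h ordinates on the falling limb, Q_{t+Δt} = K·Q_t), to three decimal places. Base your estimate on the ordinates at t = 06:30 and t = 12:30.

Using the recession-limb readings at t = 06:30 and t = 12:30: Q falls from 6.8 to 1.7 m³/s over 6 intervals.
K = (Q₂/Q₁)^(1/6) = (1.7/6.8)^(1/6) = 0.794.

K ≈ 0.794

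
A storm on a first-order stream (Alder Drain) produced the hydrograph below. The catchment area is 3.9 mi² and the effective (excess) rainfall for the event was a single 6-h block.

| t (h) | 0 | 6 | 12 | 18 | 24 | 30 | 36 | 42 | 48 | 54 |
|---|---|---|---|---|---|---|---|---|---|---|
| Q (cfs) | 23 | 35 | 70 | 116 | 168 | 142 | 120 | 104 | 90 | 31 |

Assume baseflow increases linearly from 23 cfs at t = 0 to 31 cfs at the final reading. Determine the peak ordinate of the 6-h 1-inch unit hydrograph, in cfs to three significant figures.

U_p ≈ 94.3 cfs

Direct runoff: 0.00, 11.11, 45.22, 90.33, 141.44, 114.56, 91.67, 74.78, 59.89, 0.00 cfs; ΣQ_DR = 629.0 cfs, peak = 141.44 cfs.
Runoff depth d = ΣQ_DR·Δt / A = 629.0 × 21600 / (3.9 mi²) = 1.500 in.
The 1-inch UH is the DRH scaled by (1 in)/d, so U_p = 141.44 × 1/1.500 = 94.3 cfs.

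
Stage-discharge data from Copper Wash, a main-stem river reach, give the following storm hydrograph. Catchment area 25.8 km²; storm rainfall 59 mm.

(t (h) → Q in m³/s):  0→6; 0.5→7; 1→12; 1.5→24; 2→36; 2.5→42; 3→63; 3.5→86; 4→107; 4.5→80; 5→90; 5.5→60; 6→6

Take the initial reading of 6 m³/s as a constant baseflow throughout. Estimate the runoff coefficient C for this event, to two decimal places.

ΣQ_DR = 541.0 m³/s; V = ΣQ_DR·Δt = 9.738 × 10^5 m³.
Runoff depth d = V / A = 37.74 mm.
C = d / P = 37.74 / 59 = 0.64.

C ≈ 0.64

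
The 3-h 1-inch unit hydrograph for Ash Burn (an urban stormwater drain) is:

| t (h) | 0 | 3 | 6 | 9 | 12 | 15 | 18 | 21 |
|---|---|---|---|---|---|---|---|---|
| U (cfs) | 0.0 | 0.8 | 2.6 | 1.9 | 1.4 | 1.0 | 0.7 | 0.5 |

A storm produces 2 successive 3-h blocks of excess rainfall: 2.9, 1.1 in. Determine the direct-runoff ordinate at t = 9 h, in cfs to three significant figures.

Q ≈ 8.37 cfs

By discrete convolution, Q_j = Σ (P_i / 1 in) · U_{j−i}.
At t = 9 h (j=3): Q = (2.9/1)·1.9 + (1.1/1)·2.6 = 8.37 cfs.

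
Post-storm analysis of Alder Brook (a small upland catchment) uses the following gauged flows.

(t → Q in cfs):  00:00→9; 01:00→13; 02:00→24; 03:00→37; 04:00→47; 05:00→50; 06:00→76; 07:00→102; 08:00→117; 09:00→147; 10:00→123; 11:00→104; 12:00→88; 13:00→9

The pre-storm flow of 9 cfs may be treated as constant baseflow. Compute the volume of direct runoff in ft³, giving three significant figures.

Direct-runoff ordinates (Q − Q_b): 0.0, 4.0, 15.0, 28.0, 38.0, 41.0, 67.0, 93.0, 108.0, 138.0, 114.0, 95.0, 79.0, 0.0 cfs.
ΣQ_DR = 820.0 cfs.
With Δt = 1 h = 3600 s, V = ΣQ_DR · Δt = 820.0 × 3600 = 2.95 × 10^6 ft³.

V ≈ 2.95 × 10^6 ft³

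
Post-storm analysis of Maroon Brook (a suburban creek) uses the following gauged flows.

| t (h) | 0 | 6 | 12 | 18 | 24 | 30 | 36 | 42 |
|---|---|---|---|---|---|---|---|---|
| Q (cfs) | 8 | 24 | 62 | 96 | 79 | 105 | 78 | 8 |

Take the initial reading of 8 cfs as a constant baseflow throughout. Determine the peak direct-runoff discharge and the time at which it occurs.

Q_p = 97.0 cfs at t = 30 h

Subtracting baseflow gives direct-runoff ordinates: 0.0, 16.0, 54.0, 88.0, 71.0, 97.0, 70.0, 0.0 cfs.
The maximum is 97.0 cfs, occurring at the reading for t = 30 h.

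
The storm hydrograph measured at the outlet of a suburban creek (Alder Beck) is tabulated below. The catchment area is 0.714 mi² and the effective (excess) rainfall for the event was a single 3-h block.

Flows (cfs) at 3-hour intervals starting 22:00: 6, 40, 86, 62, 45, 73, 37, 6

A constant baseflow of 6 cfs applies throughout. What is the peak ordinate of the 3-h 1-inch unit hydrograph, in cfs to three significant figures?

Direct runoff: 0.0, 34.0, 80.0, 56.0, 39.0, 67.0, 31.0, 0.0 cfs; ΣQ_DR = 307.0 cfs, peak = 80.0 cfs.
Runoff depth d = ΣQ_DR·Δt / A = 307.0 × 10800 / (0.714 mi²) = 1.999 in.
The 1-inch UH is the DRH scaled by (1 in)/d, so U_p = 80.0 × 1/1.999 = 40.0 cfs.

U_p ≈ 40.0 cfs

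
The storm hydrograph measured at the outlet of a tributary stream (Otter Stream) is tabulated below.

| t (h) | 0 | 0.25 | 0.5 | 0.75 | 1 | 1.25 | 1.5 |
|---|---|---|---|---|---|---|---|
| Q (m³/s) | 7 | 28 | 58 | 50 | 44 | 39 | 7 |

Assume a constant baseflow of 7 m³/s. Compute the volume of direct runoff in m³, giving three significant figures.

V ≈ 1.66 × 10^5 m³

Direct-runoff ordinates (Q − Q_b): 0.0, 21.0, 51.0, 43.0, 37.0, 32.0, 0.0 m³/s.
ΣQ_DR = 184.0 m³/s.
With Δt = 0.25 h = 900 s, V = ΣQ_DR · Δt = 184.0 × 900 = 1.66 × 10^5 m³.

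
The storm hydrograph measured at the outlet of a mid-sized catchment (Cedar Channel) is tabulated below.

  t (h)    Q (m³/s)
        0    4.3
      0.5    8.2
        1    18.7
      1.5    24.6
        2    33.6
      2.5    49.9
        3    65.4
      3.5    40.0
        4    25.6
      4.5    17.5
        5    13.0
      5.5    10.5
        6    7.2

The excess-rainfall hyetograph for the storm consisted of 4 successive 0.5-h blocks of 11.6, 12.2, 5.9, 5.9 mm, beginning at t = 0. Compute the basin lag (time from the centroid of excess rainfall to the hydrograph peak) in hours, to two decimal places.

t_L ≈ 2.16 h

Centroid of excess rainfall: t_c = Σ P_i·t̄_i / ΣP_i = 0.8357 h (block centres at 0.25, 0.75, 1.25, 1.75 h).
Hydrograph peak occurs at t = 3 h, so basin lag t_L = 3 − 0.8357 = 2.16 h.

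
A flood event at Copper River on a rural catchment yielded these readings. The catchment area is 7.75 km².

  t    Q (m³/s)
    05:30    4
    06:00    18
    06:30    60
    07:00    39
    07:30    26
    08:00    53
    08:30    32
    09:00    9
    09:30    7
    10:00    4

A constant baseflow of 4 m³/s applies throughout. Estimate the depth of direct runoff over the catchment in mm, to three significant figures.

d ≈ 49.2 mm

Direct runoff: 0.0, 14.0, 56.0, 35.0, 22.0, 49.0, 28.0, 5.0, 3.0, 0.0 m³/s; ΣQ_DR = 212.0 m³/s.
V = ΣQ_DR · Δt = 212.0 × 1800 s = 3.816 × 10^5 m³.
Over A = 7.75 km², depth = V / A = 49.2 mm.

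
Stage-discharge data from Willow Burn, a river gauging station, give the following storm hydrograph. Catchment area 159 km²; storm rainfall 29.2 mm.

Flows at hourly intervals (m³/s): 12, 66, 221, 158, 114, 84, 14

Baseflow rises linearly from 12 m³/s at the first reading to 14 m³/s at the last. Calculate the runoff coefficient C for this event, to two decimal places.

C ≈ 0.45

ΣQ_DR = 578.0 m³/s; V = ΣQ_DR·Δt = 2.081 × 10^6 m³.
Runoff depth d = V / A = 13.09 mm.
C = d / P = 13.09 / 29.2 = 0.45.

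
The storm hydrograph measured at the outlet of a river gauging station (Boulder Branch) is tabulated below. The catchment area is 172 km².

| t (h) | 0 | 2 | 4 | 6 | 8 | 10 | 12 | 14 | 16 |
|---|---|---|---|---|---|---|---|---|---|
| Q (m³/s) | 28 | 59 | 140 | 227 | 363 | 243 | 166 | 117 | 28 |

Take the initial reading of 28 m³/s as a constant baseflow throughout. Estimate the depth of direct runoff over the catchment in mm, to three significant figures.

Direct runoff: 0.0, 31.0, 112.0, 199.0, 335.0, 215.0, 138.0, 89.0, 0.0 m³/s; ΣQ_DR = 1119 m³/s.
V = ΣQ_DR · Δt = 1119 × 7200 s = 8.057 × 10^6 m³.
Over A = 172 km², depth = V / A = 46.8 mm.

d ≈ 46.8 mm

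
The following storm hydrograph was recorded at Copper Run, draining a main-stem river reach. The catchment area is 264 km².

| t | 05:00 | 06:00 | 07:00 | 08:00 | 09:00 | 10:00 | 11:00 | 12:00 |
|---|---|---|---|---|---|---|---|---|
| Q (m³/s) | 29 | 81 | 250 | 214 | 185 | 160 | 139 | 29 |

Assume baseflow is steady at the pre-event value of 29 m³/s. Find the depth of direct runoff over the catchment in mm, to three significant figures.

Direct runoff: 0.0, 52.0, 221.0, 185.0, 156.0, 131.0, 110.0, 0.0 m³/s; ΣQ_DR = 855.0 m³/s.
V = ΣQ_DR · Δt = 855.0 × 3600 s = 3.078 × 10^6 m³.
Over A = 264 km², depth = V / A = 11.7 mm.

d ≈ 11.7 mm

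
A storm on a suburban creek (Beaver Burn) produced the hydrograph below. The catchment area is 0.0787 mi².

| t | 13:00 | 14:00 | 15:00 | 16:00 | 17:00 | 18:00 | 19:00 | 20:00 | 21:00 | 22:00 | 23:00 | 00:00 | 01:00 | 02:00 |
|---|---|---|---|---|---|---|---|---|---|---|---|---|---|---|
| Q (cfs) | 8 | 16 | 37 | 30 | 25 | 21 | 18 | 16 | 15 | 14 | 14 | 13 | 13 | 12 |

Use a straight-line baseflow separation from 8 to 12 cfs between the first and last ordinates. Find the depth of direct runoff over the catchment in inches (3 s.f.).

d ≈ 2.21 in

Direct runoff: 0.00, 7.69, 28.38, 21.08, 15.77, 11.46, 8.15, 5.85, 4.54, 3.23, 2.92, 1.62, 1.31, 0.00 cfs; ΣQ_DR = 112.0 cfs.
V = ΣQ_DR · Δt = 112.0 × 3600 s = 4.032 × 10^5 ft³.
Over A = 0.0787 mi², depth = V / A = 2.21 in.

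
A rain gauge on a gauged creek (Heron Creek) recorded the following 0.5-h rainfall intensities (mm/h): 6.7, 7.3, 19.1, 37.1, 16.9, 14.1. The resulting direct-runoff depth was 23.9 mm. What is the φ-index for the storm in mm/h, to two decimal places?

φ ≈ 9.85 mm/h

Only the 4 blocks with intensity above φ contribute runoff: 19.1, 37.1, 16.9, 14.1 mm/h.
Σ(I−φ)·Δt = d  ⇒  (19.1+37.1+16.9+14.1 − 4φ)·0.5 = 23.9
φ = (87.20 − 23.9/0.5) / 4 = 9.85 mm/h.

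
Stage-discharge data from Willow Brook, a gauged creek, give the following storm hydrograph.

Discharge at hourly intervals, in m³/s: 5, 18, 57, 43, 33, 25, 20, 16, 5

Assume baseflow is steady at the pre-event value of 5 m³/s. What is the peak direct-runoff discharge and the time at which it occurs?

Q_p = 52.0 m³/s at t = 2 h

Subtracting baseflow gives direct-runoff ordinates: 0.0, 13.0, 52.0, 38.0, 28.0, 20.0, 15.0, 11.0, 0.0 m³/s.
The maximum is 52.0 m³/s, occurring at the reading for t = 2 h.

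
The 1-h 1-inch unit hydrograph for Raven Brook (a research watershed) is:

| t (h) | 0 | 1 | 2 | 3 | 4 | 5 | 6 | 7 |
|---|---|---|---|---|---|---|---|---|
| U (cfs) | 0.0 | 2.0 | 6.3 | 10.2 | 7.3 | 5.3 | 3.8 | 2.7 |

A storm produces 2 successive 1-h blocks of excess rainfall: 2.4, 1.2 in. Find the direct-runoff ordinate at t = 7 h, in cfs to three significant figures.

By discrete convolution, Q_j = Σ (P_i / 1 in) · U_{j−i}.
At t = 7 h (j=7): Q = (2.4/1)·2.7 + (1.2/1)·3.8 = 11.0 cfs.

Q ≈ 11.0 cfs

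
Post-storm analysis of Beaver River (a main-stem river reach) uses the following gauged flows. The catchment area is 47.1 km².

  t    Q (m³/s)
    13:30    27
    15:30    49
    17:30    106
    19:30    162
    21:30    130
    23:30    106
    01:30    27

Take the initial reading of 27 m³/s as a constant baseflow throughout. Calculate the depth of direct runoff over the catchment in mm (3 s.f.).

Direct runoff: 0.0, 22.0, 79.0, 135.0, 103.0, 79.0, 0.0 m³/s; ΣQ_DR = 418.0 m³/s.
V = ΣQ_DR · Δt = 418.0 × 7200 s = 3.010 × 10^6 m³.
Over A = 47.1 km², depth = V / A = 63.9 mm.

d ≈ 63.9 mm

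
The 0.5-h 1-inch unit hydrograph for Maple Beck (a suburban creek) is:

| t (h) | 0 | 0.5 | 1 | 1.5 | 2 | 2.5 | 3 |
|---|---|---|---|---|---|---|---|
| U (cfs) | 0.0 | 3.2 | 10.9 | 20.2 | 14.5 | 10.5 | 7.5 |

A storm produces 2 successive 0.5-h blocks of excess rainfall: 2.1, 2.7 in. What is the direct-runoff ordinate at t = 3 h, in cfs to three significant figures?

Q ≈ 44.1 cfs

By discrete convolution, Q_j = Σ (P_i / 1 in) · U_{j−i}.
At t = 3 h (j=6): Q = (2.1/1)·7.5 + (2.7/1)·10.5 = 44.1 cfs.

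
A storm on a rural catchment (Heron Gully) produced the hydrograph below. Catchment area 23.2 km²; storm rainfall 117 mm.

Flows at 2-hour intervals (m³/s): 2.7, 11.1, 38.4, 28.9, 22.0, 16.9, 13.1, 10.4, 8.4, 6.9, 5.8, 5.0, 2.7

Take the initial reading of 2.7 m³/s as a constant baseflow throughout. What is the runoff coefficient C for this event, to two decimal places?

C ≈ 0.36

ΣQ_DR = 137.2 m³/s; V = ΣQ_DR·Δt = 9.878 × 10^5 m³.
Runoff depth d = V / A = 42.58 mm.
C = d / P = 42.58 / 117 = 0.36.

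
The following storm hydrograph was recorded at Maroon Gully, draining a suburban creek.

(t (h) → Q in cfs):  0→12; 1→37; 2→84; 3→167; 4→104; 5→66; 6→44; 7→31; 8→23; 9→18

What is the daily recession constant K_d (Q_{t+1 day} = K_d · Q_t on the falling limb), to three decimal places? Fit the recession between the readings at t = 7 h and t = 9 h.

Between t = 7 h and t = 9 h the flow falls from 31 to 18 cfs over 2×1 h = 2 h.
Per-interval ratio K = (18/31)^(1/2) = 0.7620; K_d = K^(24/1) = 0.001.

K_d ≈ 0.001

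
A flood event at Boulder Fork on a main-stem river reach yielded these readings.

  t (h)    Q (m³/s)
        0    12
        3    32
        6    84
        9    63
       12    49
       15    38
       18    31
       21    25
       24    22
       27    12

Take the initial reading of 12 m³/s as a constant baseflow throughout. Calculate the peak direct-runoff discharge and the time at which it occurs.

Subtracting baseflow gives direct-runoff ordinates: 0.0, 20.0, 72.0, 51.0, 37.0, 26.0, 19.0, 13.0, 10.0, 0.0 m³/s.
The maximum is 72.0 m³/s, occurring at the reading for t = 6 h.

Q_p = 72.0 m³/s at t = 6 h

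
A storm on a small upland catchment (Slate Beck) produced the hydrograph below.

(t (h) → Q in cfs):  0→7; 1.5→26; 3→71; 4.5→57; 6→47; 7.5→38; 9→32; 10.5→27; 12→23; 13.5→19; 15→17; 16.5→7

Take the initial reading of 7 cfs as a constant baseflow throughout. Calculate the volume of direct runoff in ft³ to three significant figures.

V ≈ 1.55 × 10^6 ft³

Direct-runoff ordinates (Q − Q_b): 0.0, 19.0, 64.0, 50.0, 40.0, 31.0, 25.0, 20.0, 16.0, 12.0, 10.0, 0.0 cfs.
ΣQ_DR = 287.0 cfs.
With Δt = 1.5 h = 5400 s, V = ΣQ_DR · Δt = 287.0 × 5400 = 1.55 × 10^6 ft³.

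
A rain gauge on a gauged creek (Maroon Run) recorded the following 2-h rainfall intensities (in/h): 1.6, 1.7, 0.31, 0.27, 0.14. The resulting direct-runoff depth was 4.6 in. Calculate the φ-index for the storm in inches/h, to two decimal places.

φ ≈ 0.50 in/h

Only the 2 blocks with intensity above φ contribute runoff: 1.6, 1.7 in/h.
Σ(I−φ)·Δt = d  ⇒  (1.6+1.7 − 2φ)·2 = 4.6
φ = (3.300 − 4.6/2) / 2 = 0.50 in/h.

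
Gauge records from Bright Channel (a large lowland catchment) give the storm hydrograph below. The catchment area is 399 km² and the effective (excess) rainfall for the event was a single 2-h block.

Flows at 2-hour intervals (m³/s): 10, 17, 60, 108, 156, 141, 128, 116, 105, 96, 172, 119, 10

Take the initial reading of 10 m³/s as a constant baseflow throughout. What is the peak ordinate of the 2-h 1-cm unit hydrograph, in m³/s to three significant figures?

Direct runoff: 0.0, 7.0, 50.0, 98.0, 146.0, 131.0, 118.0, 106.0, 95.0, 86.0, 162.0, 109.0, 0.0 m³/s; ΣQ_DR = 1108 m³/s, peak = 162.0 m³/s.
Runoff depth d = ΣQ_DR·Δt / A = 1108 × 7200 / (399 km²) = 19.99 mm.
The 1-cm UH is the DRH scaled by (10 mm)/d, so U_p = 162.0 × 10/19.99 = 81.0 m³/s.

U_p ≈ 81.0 m³/s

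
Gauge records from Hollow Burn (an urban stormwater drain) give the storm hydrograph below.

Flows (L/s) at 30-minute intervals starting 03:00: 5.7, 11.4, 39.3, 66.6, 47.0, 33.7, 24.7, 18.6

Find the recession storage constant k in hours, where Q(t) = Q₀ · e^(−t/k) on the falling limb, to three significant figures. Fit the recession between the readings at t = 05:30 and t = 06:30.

k ≈ 1.68 h

On the falling limb, Q drops from 33.7 to 18.6 L/s between t = 05:30 and t = 06:30 (Δt = 1 h).
k = −Δt / ln(Q₂/Q₁) = −1 / ln(18.6/33.7) = 1.68 h.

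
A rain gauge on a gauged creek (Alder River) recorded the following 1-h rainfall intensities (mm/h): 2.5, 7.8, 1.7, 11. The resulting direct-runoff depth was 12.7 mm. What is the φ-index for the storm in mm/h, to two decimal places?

Only the 2 blocks with intensity above φ contribute runoff: 7.8, 11 mm/h.
Σ(I−φ)·Δt = d  ⇒  (7.8+11 − 2φ)·1 = 12.7
φ = (18.80 − 12.7/1) / 2 = 3.05 mm/h.

φ ≈ 3.05 mm/h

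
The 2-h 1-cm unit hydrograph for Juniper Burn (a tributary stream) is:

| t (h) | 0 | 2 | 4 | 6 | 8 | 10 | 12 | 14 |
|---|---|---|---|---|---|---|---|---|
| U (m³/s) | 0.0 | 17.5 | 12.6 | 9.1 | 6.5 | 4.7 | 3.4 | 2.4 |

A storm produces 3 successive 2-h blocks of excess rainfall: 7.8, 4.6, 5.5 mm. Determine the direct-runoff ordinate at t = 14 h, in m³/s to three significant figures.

Q ≈ 6.02 m³/s

By discrete convolution, Q_j = Σ (P_i / 10 mm) · U_{j−i}.
At t = 14 h (j=7): Q = (7.8/10)·2.4 + (4.6/10)·3.4 + (5.5/10)·4.7 = 6.02 m³/s.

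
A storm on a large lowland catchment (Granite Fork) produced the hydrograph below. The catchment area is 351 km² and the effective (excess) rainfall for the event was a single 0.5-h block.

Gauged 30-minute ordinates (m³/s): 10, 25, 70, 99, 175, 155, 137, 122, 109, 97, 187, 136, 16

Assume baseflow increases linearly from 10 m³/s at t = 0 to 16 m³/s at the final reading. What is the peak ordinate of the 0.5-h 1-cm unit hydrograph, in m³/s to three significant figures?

Direct runoff: 0.00, 14.50, 59.00, 87.50, 163.00, 142.50, 124.00, 108.50, 95.00, 82.50, 172.00, 120.50, 0.00 m³/s; ΣQ_DR = 1169 m³/s, peak = 172.00 m³/s.
Runoff depth d = ΣQ_DR·Δt / A = 1169 × 1800 / (351 km²) = 5.995 mm.
The 1-cm UH is the DRH scaled by (10 mm)/d, so U_p = 172.00 × 10/5.995 = 287 m³/s.

U_p ≈ 287 m³/s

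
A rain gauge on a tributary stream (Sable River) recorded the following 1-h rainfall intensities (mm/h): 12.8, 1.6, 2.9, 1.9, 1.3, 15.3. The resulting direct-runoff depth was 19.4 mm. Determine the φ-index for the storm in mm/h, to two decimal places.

φ ≈ 4.35 mm/h

Only the 2 blocks with intensity above φ contribute runoff: 12.8, 15.3 mm/h.
Σ(I−φ)·Δt = d  ⇒  (12.8+15.3 − 2φ)·1 = 19.4
φ = (28.10 − 19.4/1) / 2 = 4.35 mm/h.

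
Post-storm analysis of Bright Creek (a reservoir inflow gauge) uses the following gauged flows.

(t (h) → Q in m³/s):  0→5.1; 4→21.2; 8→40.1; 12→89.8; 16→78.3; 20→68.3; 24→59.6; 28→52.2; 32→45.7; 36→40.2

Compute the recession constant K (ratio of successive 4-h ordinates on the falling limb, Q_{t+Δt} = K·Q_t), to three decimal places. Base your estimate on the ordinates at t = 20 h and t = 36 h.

Using the recession-limb readings at t = 20 h and t = 36 h: Q falls from 68.3 to 40.2 m³/s over 4 intervals.
K = (Q₂/Q₁)^(1/4) = (40.2/68.3)^(1/4) = 0.876.

K ≈ 0.876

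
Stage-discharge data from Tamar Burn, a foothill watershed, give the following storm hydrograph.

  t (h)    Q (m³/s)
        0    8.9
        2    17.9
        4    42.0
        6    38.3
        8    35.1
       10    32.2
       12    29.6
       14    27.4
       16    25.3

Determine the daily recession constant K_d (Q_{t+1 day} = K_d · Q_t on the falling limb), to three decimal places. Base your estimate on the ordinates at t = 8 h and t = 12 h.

K_d ≈ 0.360

Between t = 8 h and t = 12 h the flow falls from 35.1 to 29.6 m³/s over 2×2 h = 4 h.
Per-interval ratio K = (29.6/35.1)^(1/2) = 0.9183; K_d = K^(24/2) = 0.360.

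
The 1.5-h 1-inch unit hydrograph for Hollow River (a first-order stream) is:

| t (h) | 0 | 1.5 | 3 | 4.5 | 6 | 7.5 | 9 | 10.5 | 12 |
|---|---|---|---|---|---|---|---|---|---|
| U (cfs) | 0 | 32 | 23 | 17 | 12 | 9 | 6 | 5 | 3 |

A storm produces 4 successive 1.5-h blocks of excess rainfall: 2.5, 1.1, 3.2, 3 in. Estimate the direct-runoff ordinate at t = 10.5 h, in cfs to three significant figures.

Q ≈ 83.9 cfs

By discrete convolution, Q_j = Σ (P_i / 1 in) · U_{j−i}.
At t = 10.5 h (j=7): Q = (2.5/1)·5 + (1.1/1)·6 + (3.2/1)·9 + (3/1)·12 = 83.9 cfs.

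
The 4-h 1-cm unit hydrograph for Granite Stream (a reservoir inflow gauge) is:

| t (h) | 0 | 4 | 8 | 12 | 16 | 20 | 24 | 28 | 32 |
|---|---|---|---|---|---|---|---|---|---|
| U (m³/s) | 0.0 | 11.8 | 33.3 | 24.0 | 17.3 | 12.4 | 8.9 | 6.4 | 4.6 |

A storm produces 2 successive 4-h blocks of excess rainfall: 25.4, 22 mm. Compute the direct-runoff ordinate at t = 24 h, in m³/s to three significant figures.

Q ≈ 49.9 m³/s

By discrete convolution, Q_j = Σ (P_i / 10 mm) · U_{j−i}.
At t = 24 h (j=6): Q = (25.4/10)·8.9 + (22/10)·12.4 = 49.9 m³/s.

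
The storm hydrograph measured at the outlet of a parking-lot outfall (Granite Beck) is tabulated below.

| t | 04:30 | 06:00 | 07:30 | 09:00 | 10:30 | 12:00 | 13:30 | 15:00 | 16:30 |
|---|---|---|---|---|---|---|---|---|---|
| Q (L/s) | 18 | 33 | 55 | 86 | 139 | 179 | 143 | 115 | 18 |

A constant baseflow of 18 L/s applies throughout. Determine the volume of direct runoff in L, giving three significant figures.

Direct-runoff ordinates (Q − Q_b): 0.0, 15.0, 37.0, 68.0, 121.0, 161.0, 125.0, 97.0, 0.0 L/s.
ΣQ_DR = 624.0 L/s.
With Δt = 1.5 h = 5400 s, V = ΣQ_DR · Δt = 624.0 × 5400 = 3.37 × 10^6 L.

V ≈ 3.37 × 10^6 L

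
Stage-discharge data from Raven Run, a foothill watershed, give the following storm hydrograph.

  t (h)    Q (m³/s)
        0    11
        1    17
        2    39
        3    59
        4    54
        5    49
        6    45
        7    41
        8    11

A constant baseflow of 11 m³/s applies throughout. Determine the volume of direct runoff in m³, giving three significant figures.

V ≈ 8.17 × 10^5 m³

Direct-runoff ordinates (Q − Q_b): 0.0, 6.0, 28.0, 48.0, 43.0, 38.0, 34.0, 30.0, 0.0 m³/s.
ΣQ_DR = 227.0 m³/s.
With Δt = 1 h = 3600 s, V = ΣQ_DR · Δt = 227.0 × 3600 = 8.17 × 10^5 m³.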